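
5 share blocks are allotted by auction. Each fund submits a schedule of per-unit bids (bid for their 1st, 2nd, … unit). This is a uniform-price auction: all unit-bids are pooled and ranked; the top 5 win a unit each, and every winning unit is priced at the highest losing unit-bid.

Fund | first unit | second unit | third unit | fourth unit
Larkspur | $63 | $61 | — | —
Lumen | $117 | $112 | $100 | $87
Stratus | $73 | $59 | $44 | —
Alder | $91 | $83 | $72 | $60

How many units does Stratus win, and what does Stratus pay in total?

Merging the schedules and taking the best 5: 117 (Lumen-1), 112 (Lumen-2), 100 (Lumen-3), 91 (Alder-1), 87 (Lumen-4)
Highest rejected unit-bid = $83.
Stratus wins 0 unit(s) at $83 each.

Stratus: 0 units, pays $0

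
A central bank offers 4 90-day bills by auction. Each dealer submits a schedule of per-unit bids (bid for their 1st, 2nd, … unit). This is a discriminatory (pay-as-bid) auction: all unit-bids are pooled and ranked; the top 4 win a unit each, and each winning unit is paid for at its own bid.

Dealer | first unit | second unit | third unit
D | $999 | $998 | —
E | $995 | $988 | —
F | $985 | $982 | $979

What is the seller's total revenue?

Pooled unit-bids ranked (top 4): 999 (D-1), 998 (D-2), 995 (E-1), 988 (E-2)
Next rejected bid: $985 (not a price — pay-as-bid).
Each winning unit pays its own bid.
Revenue = 999 + 998 + 995 + 988 = $3,980.

Total revenue: $3,980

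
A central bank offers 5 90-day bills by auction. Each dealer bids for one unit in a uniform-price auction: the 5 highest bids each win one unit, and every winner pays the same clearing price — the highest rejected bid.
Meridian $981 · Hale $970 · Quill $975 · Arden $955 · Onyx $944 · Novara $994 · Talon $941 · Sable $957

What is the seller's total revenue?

Total revenue: $4,775

Sorting: 994 (Novara), 981 (Meridian), 975 (Quill), 970 (Hale), 957 (Sable), 955 (Arden), 944 (Onyx), …
The 5 highest are Novara, Meridian, Quill, Hale, Sable.
Highest unsuccessful bid: $955 → clearing price.
Total revenue = 5 × $955 = $4,775.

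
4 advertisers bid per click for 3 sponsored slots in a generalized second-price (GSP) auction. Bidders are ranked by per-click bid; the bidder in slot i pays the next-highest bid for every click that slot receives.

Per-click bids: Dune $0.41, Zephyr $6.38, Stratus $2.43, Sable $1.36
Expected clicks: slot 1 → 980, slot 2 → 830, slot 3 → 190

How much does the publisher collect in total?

Total revenue: $3588.10

Ranked by bid: $6.38 (Zephyr) > $2.43 (Stratus) > $1.36 (Sable) > $0.41 (Dune)
Slot 1: Zephyr pays $2.43 × 980 = $2381.40
Slot 2: Stratus pays $1.36 × 830 = $1128.80
Slot 3: Sable pays $0.41 × 190 = $77.90
Total = $3588.10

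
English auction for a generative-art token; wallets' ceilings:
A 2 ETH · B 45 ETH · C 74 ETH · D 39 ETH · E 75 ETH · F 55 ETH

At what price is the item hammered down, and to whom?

Limits in order: 75 (E) > 74 (C) > 55 (F) > 45 (B) > 39 (D) > 2 (A)
Bidding ends when C exits at 74 ETH; E takes it.

E wins at 74 ETH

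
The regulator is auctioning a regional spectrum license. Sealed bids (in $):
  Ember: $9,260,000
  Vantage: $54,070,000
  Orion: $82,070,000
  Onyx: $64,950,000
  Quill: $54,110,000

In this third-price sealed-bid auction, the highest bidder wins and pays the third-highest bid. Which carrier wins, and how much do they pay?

Bids ranked: 82,070,000 (Orion) > 64,950,000 (Onyx) > 54,110,000 (Quill) > 54,070,000 (Vantage) > 9,260,000 (Ember)
Orion is highest; pays the third-highest bid, $54,110,000.

Orion pays $54,110,000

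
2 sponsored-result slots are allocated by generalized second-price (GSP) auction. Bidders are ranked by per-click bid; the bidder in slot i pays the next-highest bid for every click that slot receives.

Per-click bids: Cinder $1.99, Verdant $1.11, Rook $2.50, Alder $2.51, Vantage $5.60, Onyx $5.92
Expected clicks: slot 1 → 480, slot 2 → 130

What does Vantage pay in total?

Ranked by bid: $5.92 (Onyx) > $5.60 (Vantage) > $2.51 (Alder) > …
Vantage holds slot 2 → pays next bid $2.51 × 130 clicks = $326.30.

Vantage pays $326.30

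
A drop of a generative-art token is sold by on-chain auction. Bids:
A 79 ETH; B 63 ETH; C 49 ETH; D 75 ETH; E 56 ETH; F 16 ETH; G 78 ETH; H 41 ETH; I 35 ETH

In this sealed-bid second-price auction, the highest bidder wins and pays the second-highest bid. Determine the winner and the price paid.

A pays 78 ETH

Bids ranked: 79 (A) > 78 (G) > 75 (D) > 63 (B) > 56 (E) > 49 (C) > …
Second-price: A pays G's bid of 78 ETH.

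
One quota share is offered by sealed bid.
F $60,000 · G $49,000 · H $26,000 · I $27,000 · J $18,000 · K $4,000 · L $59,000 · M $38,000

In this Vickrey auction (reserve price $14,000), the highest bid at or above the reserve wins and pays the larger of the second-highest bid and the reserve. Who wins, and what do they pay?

F pays $59,000

Bids ranked: 60,000 (F) > 59,000 (L) > 49,000 (G) > 38,000 (M) > 27,000 (I) > 26,000 (H) > …
F has the top bid at or above the reserve ($60,000).
max(second-highest $59,000, reserve $14,000) = $59,000; the reserve does not bind.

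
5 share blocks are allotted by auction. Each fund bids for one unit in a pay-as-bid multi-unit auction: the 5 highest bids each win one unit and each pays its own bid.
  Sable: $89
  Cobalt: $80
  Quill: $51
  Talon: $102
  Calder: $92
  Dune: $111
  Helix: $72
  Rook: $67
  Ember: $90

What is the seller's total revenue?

Total revenue: $484

Bids ranked high→low: 111 (Dune), 102 (Talon), 92 (Calder), 90 (Ember), 89 (Sable), 80 (Cobalt), 72 (Helix), …
Winners (5 units): Dune, Talon, Calder, Ember, Sable.
Total revenue = 111 + 102 + 92 + 90 + 89 = $484.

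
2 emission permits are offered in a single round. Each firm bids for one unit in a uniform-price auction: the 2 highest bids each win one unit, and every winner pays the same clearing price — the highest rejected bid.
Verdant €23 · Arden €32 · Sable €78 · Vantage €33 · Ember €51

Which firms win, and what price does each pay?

Sable, Ember; each pays €33

Sorting: 78 (Sable), 51 (Ember), 33 (Vantage), 32 (Arden), …
Winners (2 units): Sable, Ember.
First losing bid is Vantage's €33, which sets the uniform price.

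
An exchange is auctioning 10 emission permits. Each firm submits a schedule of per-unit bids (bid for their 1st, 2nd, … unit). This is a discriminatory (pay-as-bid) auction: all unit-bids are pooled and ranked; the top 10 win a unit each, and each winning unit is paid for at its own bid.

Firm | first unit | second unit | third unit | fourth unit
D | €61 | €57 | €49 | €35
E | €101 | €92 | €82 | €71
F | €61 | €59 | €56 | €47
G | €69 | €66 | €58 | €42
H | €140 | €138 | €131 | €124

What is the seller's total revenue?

Total revenue: €1,014

Merging the schedules and taking the best 10: 140 (H-1), 138 (H-2), 131 (H-3), 124 (H-4), 101 (E-1), 92 (E-2), 82 (E-3), 71 (E-4), 69 (G-1), 66 (G-2)
Next rejected bid: €61 (not a price — pay-as-bid).
Each winning unit pays its own bid.
Revenue = 140 + 138 + 131 + 124 + 101 + 92 + 82 + 71 + 69 + 66 = €1,014.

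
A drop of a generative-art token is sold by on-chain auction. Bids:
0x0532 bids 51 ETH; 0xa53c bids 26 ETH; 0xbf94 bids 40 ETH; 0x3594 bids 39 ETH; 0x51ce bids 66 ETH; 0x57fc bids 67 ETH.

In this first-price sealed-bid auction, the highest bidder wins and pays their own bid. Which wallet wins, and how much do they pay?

0x57fc pays 67 ETH

Sorting bids: 67 (0x57fc) > 66 (0x51ce) > 51 (0x0532) > 40 (0xbf94) > 39 (0x3594) > 26 (0xa53c)
First-price: 0x57fc pays what they bid, 67 ETH.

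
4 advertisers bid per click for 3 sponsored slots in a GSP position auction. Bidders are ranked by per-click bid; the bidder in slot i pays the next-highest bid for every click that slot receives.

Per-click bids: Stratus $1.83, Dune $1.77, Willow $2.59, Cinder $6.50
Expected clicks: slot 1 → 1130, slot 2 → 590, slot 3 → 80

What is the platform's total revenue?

Total revenue: $4148.00

Per-click bids in order: $6.50 (Cinder) > $2.59 (Willow) > $1.83 (Stratus) > $1.77 (Dune)
Slot 1: Cinder pays $2.59 × 1130 = $2926.70
Slot 2: Willow pays $1.83 × 590 = $1079.70
Slot 3: Stratus pays $1.77 × 80 = $141.60
Total = $4148.00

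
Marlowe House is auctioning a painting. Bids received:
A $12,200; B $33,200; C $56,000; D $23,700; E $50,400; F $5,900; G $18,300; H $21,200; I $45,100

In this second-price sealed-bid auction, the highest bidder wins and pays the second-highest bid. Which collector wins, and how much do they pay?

Rule: the highest bidder wins and pays the second-highest bid.
Bids ranked: 56,000 (C) > 50,400 (E) > 45,100 (I) > 33,200 (B) > 23,700 (D) > 21,200 (H) > …
C is highest; pays the second-highest bid, $50,400.

C pays $50,400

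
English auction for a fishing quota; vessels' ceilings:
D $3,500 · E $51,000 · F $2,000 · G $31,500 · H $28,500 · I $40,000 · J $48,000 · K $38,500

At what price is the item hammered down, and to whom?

Rule: the price rises until one bidder remains; the winner pays the price at which the last rival dropped out.
Sorting limits: 51,000 (E) > 48,000 (J) > 40,000 (I) > 38,500 (K) > 31,500 (G) > 28,500 (H) > …
Bidding ends when J exits at $48,000; E takes it.

E wins at $48,000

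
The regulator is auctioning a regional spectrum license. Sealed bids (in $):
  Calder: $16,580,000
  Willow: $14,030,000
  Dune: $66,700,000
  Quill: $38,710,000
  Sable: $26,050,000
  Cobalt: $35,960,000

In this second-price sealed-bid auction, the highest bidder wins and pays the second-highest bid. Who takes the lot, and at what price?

Bids in order: 66,700,000 (Dune) > 38,710,000 (Quill) > 35,960,000 (Cobalt) > 26,050,000 (Sable) > 16,580,000 (Calder) > 14,030,000 (Willow)
Dune wins with the highest bid; price is set by the runner-up at $38,710,000.

Dune pays $38,710,000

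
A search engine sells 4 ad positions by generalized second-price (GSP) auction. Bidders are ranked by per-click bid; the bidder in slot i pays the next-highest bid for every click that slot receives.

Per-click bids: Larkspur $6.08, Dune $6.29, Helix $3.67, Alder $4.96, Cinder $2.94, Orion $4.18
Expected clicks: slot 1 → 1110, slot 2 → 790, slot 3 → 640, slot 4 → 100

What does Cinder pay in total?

Cinder pays $0.00

Per-click bids in order: $6.29 (Dune) > $6.08 (Larkspur) > $4.96 (Alder) > $4.18 (Orion) > $3.67 (Helix) > …
Cinder ranks below slot 4 → no slot, pays nothing.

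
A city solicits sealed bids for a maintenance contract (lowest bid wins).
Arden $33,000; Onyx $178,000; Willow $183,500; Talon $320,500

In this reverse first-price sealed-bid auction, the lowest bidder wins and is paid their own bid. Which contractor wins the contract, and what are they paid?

Arden is paid $33,000

Bids in order: 33,000 (Arden) < 178,000 (Onyx) < 183,500 (Willow) < 320,500 (Talon)
Arden has the lowest bid and is paid exactly that: $33,000.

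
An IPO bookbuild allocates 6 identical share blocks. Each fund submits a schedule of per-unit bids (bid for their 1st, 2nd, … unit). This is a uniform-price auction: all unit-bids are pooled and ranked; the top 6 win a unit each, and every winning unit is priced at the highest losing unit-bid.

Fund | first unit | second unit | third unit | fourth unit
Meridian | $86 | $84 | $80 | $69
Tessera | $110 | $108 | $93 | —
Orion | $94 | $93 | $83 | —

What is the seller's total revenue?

Total revenue: $504

All unit-bids, highest first — top 6: 110 (Tessera-1), 108 (Tessera-2), 94 (Orion-1), 93 (Tessera-3), 93 (Orion-2), 86 (Meridian-1)
The (k+1)-th unit-bid is $84.
Allocation: Meridian 1, Orion 2, Tessera 3. Every unit priced at $84.
Revenue = 6 × 84 = $504.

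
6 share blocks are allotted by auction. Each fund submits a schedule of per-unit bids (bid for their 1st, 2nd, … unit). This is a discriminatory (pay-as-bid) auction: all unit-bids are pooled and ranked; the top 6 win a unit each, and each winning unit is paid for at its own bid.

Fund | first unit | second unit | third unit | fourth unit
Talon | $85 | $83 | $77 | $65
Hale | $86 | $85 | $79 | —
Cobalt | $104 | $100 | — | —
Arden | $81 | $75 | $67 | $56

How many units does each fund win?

Cobalt 2, Hale 2, Talon 2

All unit-bids, highest first — top 6: 104 (Cobalt-1), 100 (Cobalt-2), 86 (Hale-1), 85 (Talon-1), 85 (Hale-2), 83 (Talon-2)
Next rejected bid: $81 (not a price — pay-as-bid).
Allocation: Cobalt 2, Hale 2, Talon 2.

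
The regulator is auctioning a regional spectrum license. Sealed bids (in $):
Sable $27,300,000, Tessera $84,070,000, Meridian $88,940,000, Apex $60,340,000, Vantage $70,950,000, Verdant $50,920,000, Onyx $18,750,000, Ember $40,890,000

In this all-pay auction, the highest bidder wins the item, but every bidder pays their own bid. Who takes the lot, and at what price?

Bids in order: 88,940,000 (Meridian) > 84,070,000 (Tessera) > 70,950,000 (Vantage) > 60,340,000 (Apex) > 50,920,000 (Verdant) > 40,890,000 (Ember) > …
Meridian wins with the top bid; all bids are sunk regardless.

Meridian pays $88,940,000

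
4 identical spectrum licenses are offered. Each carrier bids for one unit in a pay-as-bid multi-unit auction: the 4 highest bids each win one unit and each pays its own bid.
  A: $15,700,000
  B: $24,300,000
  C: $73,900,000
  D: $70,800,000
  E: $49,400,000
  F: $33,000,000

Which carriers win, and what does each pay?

Bids ranked high→low: 73,900,000 (C), 70,800,000 (D), 49,400,000 (E), 33,000,000 (F), 24,300,000 (B), 15,700,000 (A)
Winners (4 units): C, D, E, F.
Each winner pays its own bid: C $73,900,000, D $70,800,000, E $49,400,000, F $33,000,000.

C $73,900,000, D $70,800,000, E $49,400,000, F $33,000,000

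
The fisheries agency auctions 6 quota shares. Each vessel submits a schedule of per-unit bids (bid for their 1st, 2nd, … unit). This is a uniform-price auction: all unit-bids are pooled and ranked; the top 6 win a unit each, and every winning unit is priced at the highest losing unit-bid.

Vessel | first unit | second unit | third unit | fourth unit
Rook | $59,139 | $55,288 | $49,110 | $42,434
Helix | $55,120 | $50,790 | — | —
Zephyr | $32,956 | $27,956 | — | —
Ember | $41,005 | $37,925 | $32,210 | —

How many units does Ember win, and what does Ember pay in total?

Ember: 0 units, pays $0

Merging the schedules and taking the best 6: 59,139 (Rook-1), 55,288 (Rook-2), 55,120 (Helix-1), 50,790 (Helix-2), 49,110 (Rook-3), 42,434 (Rook-4)
First bid not allocated: $41,005.
Ember wins 0 unit(s) at $41,005 each.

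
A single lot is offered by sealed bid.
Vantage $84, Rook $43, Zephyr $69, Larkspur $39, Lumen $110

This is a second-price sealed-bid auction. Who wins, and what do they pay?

Rule: the highest bidder wins and pays the second-highest bid.
Bids ranked: 110 (Lumen) > 84 (Vantage) > 69 (Zephyr) > 43 (Rook) > 39 (Larkspur)
Lumen is highest; pays the second-highest bid, $84.

Lumen pays $84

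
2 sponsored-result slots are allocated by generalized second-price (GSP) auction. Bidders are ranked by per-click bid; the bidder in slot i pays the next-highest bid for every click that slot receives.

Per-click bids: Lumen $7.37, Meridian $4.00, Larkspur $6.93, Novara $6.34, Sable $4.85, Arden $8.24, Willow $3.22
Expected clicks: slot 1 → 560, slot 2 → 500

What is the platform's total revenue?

Total revenue: $7592.20

Per-click bids in order: $8.24 (Arden) > $7.37 (Lumen) > $6.93 (Larkspur) > …
Slot 1: Arden pays $7.37 × 560 = $4127.20
Slot 2: Lumen pays $6.93 × 500 = $3465.00
Total = $7592.20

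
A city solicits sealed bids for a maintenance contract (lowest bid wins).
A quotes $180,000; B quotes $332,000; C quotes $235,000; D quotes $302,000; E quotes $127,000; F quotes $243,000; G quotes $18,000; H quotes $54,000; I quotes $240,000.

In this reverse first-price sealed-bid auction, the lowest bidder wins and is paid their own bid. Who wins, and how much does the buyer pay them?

Sorting bids: 18,000 (G) < 54,000 (H) < 127,000 (E) < 180,000 (A) < 235,000 (C) < 240,000 (I) < …
G is lowest → is paid own bid, $18,000.

G is paid $18,000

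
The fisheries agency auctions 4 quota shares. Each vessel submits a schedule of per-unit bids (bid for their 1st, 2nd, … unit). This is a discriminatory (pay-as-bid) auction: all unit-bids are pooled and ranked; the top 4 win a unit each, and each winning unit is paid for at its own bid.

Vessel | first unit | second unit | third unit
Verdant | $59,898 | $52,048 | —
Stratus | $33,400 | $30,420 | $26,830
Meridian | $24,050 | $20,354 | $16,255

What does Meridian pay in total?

Pooled unit-bids ranked (top 4): 59,898 (Verdant-1), 52,048 (Verdant-2), 33,400 (Stratus-1), 30,420 (Stratus-2)
Next rejected bid: $26,830 (not a price — pay-as-bid).
Meridian wins no units.

Meridian pays $0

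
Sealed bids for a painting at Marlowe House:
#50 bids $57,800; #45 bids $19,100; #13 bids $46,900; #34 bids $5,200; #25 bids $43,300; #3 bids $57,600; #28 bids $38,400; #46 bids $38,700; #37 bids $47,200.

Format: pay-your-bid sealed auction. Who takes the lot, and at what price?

Sorting bids: 57,800 (#50) > 57,600 (#3) > 47,200 (#37) > 46,900 (#13) > 43,300 (#25) > 38,700 (#46) > …
#50 is highest → pays own bid, $57,800.

#50 pays $57,800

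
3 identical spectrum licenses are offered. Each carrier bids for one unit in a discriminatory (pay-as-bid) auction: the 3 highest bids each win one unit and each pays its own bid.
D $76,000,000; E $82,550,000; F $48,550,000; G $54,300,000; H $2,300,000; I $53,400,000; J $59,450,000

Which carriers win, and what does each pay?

E $82,550,000, D $76,000,000, J $59,450,000

Bids ranked high→low: 82,550,000 (E), 76,000,000 (D), 59,450,000 (J), 54,300,000 (G), 53,400,000 (I), …
The 3 highest are E, D, J.
Each winner pays its own bid: E $82,550,000, D $76,000,000, J $59,450,000.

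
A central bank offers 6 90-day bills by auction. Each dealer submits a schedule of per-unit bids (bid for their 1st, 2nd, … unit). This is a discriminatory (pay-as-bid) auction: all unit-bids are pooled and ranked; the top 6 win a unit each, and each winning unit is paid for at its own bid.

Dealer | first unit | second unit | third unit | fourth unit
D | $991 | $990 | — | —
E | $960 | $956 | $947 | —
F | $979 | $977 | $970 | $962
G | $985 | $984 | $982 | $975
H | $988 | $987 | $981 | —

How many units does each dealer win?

D 2, G 2, H 2

All unit-bids, highest first — top 6: 991 (D-1), 990 (D-2), 988 (H-1), 987 (H-2), 985 (G-1), 984 (G-2)
Next rejected bid: $982 (not a price — pay-as-bid).
Allocation: D 2, G 2, H 2.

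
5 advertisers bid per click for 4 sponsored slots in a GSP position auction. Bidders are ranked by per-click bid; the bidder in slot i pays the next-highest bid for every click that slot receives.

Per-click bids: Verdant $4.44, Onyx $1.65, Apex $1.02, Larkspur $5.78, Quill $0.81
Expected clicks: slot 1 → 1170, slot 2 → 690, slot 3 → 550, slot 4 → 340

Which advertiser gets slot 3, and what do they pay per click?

Onyx; $1.02 per click

Sorting advertisers: $5.78 (Larkspur) > $4.44 (Verdant) > $1.65 (Onyx) > $1.02 (Apex) > $0.81 (Quill)
Slot 3 goes to the third-ranked bidder, Onyx, who pays the next bid down: $1.02/click.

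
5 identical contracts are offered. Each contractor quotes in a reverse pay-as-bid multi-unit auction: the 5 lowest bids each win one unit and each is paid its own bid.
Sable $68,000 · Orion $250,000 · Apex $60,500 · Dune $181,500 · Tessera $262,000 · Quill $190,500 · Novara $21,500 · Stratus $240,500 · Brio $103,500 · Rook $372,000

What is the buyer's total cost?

Total cost: $435,000

Ordering the bids: 21,500 (Novara), 60,500 (Apex), 68,000 (Sable), 103,500 (Brio), 181,500 (Dune), 190,500 (Quill), 240,500 (Stratus), …
Lowest 5: Novara, Apex, Sable, Brio, Dune.
Total cost = 21,500 + 60,500 + 68,000 + 103,500 + 181,500 = $435,000.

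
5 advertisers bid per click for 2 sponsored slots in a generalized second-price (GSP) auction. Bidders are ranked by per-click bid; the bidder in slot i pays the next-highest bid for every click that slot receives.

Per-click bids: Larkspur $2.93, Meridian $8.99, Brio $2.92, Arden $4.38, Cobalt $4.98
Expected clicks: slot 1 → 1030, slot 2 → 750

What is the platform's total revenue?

Per-click bids in order: $8.99 (Meridian) > $4.98 (Cobalt) > $4.38 (Arden) > …
Slot 1: Meridian pays $4.98 × 1030 = $5129.40
Slot 2: Cobalt pays $4.38 × 750 = $3285.00
Total = $8414.40

Total revenue: $8414.40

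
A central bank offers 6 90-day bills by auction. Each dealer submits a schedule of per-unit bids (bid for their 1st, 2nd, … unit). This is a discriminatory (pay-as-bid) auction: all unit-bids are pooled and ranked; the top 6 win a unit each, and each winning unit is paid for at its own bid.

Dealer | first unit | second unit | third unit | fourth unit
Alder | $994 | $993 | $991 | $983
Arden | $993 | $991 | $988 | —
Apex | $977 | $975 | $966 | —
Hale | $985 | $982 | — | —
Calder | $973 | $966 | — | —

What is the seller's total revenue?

Total revenue: $5,950

Pooled unit-bids ranked (top 6): 994 (Alder-1), 993 (Alder-2), 993 (Arden-1), 991 (Alder-3), 991 (Arden-2), 988 (Arden-3)
Next rejected bid: $985 (not a price — pay-as-bid).
Each winning unit pays its own bid.
Revenue = 994 + 993 + 993 + 991 + 991 + 988 = $5,950.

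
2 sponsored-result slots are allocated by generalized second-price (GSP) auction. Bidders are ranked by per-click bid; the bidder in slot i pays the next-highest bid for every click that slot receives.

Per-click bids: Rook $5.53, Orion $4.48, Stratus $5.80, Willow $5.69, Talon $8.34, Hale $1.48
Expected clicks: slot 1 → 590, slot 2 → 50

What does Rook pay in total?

Rook pays $0.00

Ranked by bid: $8.34 (Talon) > $5.80 (Stratus) > $5.69 (Willow) > …
Rook ranks below slot 2 → no slot, pays nothing.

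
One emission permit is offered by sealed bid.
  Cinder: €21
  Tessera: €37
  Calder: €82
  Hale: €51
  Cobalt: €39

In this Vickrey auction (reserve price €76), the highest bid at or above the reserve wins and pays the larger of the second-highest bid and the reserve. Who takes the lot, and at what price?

Bids in order: 82 (Calder) > 51 (Hale) > 39 (Cobalt) > 37 (Tessera) > 21 (Cinder)
Calder has the top bid at or above the reserve (€82).
max(second-highest €51, reserve €76) = €76.

Calder pays €76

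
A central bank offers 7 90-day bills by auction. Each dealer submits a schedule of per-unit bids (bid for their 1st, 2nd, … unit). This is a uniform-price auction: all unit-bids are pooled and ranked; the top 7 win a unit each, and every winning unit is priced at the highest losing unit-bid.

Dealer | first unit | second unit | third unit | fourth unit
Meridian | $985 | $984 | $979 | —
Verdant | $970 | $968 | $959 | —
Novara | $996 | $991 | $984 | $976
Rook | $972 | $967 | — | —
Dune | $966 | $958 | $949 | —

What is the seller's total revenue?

Merging the schedules and taking the best 7: 996 (Novara-1), 991 (Novara-2), 985 (Meridian-1), 984 (Meridian-2), 984 (Novara-3), 979 (Meridian-3), 976 (Novara-4)
Highest rejected unit-bid = $972.
Allocation: Meridian 3, Novara 4. Every unit priced at $972.
Revenue = 7 × 972 = $6,804.

Total revenue: $6,804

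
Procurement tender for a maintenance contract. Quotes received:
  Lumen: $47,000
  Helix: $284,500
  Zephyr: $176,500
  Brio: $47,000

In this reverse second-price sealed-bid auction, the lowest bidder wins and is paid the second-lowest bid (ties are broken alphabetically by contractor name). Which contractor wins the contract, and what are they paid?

Brio is paid $47,000

Bids in order: 47,000 (Brio) < 47,000 (Lumen) < 176,500 (Zephyr) < 284,500 (Helix)
Brio and Lumen tie at $47,000; tie-break gives it to Brio.
Second-price: Brio is paid Lumen's bid of $47,000.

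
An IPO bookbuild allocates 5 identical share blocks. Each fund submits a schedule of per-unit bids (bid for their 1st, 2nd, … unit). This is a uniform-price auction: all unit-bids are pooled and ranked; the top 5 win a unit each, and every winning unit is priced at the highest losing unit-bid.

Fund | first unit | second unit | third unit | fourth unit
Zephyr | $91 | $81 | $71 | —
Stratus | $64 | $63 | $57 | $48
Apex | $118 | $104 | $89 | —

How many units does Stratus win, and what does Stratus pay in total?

Pooled unit-bids ranked (top 5): 118 (Apex-1), 104 (Apex-2), 91 (Zephyr-1), 89 (Apex-3), 81 (Zephyr-2)
Highest rejected unit-bid = $71.
Stratus wins 0 unit(s) at $71 each.

Stratus: 0 units, pays $0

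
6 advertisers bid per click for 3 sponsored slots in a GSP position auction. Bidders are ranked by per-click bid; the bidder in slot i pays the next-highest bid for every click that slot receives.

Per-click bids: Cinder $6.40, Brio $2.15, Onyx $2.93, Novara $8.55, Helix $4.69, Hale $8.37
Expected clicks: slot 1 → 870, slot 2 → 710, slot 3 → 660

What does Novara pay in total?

Ranked by bid: $8.55 (Novara) > $8.37 (Hale) > $6.40 (Cinder) > $4.69 (Helix) > …
Novara holds slot 1 → pays next bid $8.37 × 870 clicks = $7281.90.

Novara pays $7281.90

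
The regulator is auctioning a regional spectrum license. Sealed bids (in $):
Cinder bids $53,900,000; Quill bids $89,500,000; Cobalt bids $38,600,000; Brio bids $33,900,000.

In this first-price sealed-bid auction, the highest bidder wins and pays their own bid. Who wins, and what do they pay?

Quill pays $89,500,000

Rule: the highest bidder wins and pays their own bid.
Sorting bids: 89,500,000 (Quill) > 53,900,000 (Cinder) > 38,600,000 (Cobalt) > 33,900,000 (Brio)
Quill has the highest bid and pays exactly that: $89,500,000.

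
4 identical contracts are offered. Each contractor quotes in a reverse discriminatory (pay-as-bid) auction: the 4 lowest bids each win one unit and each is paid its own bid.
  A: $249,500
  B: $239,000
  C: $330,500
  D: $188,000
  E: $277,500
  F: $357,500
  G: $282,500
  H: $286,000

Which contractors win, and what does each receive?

D $188,000, B $239,000, A $249,500, E $277,500

Ordering the bids: 188,000 (D), 239,000 (B), 249,500 (A), 277,500 (E), 282,500 (G), 286,000 (H), …
Lowest 4: D, B, A, E.
Each winner is paid its own bid: D $188,000, B $239,000, A $249,500, E $277,500.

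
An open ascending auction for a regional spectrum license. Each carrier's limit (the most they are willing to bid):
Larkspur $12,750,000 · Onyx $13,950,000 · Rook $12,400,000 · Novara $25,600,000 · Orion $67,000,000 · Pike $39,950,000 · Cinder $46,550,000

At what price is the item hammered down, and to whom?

Orion wins at $46,550,000

Limits ranked: 67,000,000 (Orion) > 46,550,000 (Cinder) > 39,950,000 (Pike) > 25,600,000 (Novara) > 13,950,000 (Onyx) > 12,750,000 (Larkspur) > …
Once the price passes $46,550,000, only Orion is left; the hammer falls at Cinder's limit of $46,550,000.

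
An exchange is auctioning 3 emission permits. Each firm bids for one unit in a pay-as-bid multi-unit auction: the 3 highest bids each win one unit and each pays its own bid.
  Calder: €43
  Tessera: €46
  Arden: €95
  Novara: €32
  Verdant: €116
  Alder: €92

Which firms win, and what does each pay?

Verdant €116, Arden €95, Alder €92

Ordering the bids: 116 (Verdant), 95 (Arden), 92 (Alder), 46 (Tessera), 43 (Calder), …
Top 3: Verdant, Arden, Alder.
Each winner pays its own bid: Verdant €116, Arden €95, Alder €92.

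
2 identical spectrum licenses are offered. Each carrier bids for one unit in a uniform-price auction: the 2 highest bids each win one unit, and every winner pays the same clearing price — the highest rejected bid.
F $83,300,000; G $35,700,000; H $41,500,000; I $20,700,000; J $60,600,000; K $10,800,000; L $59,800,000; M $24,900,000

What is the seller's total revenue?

Total revenue: $119,600,000

Ordering the bids: 83,300,000 (F), 60,600,000 (J), 59,800,000 (L), 41,500,000 (H), …
The 2 highest are F, J.
First losing bid is L's $59,800,000, which sets the uniform price.
Total revenue = 2 × $59,800,000 = $119,600,000.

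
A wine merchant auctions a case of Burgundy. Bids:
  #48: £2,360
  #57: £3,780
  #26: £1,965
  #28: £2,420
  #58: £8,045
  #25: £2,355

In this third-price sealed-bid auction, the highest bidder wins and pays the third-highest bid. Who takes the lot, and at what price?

Bids ranked: 8,045 (#58) > 3,780 (#57) > 2,420 (#28) > 2,360 (#48) > 2,355 (#25) > 1,965 (#26)
#58 is highest; pays the third-highest bid, £2,420.

#58 pays £2,420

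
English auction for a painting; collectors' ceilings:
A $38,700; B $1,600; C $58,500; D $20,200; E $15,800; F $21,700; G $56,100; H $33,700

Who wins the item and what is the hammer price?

C wins at $56,100

Limits in order: 58,500 (C) > 56,100 (G) > 38,700 (A) > 33,700 (H) > 21,700 (F) > 20,200 (D) > …
Bidding ends when G exits at $56,100; C takes it.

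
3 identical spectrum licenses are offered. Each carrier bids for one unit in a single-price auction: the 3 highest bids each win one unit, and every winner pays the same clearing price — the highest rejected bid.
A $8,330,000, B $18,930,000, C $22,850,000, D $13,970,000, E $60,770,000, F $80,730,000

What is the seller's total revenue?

Sorting: 80,730,000 (F), 60,770,000 (E), 22,850,000 (C), 18,930,000 (B), 13,970,000 (D), …
The 3 highest are F, E, C.
Clearing price = highest rejected bid = $18,930,000.
Total revenue = 3 × $18,930,000 = $56,790,000.

Total revenue: $56,790,000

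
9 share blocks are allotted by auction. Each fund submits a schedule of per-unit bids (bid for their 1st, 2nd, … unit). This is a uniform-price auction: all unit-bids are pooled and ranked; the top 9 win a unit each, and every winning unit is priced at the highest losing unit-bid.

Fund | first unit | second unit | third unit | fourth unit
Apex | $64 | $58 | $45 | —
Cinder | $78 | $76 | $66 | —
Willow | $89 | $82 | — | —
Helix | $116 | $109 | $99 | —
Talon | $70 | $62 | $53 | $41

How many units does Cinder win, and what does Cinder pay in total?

Cinder: 3 units, pays $192

Merging the schedules and taking the best 9: 116 (Helix-1), 109 (Helix-2), 99 (Helix-3), 89 (Willow-1), 82 (Willow-2), 78 (Cinder-1), 76 (Cinder-2), 70 (Talon-1), 66 (Cinder-3)
Highest rejected unit-bid = $64.
Cinder wins 3 unit(s) at $64 each.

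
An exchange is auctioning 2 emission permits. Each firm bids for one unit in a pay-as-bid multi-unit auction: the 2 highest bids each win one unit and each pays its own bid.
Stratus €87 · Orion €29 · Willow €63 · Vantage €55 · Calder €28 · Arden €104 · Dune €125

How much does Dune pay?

Dune pays €125

Bids ranked high→low: 125 (Dune), 104 (Arden), 87 (Stratus), 63 (Willow), …
The 2 highest are Dune, Arden.
Dune wins → own bid €125.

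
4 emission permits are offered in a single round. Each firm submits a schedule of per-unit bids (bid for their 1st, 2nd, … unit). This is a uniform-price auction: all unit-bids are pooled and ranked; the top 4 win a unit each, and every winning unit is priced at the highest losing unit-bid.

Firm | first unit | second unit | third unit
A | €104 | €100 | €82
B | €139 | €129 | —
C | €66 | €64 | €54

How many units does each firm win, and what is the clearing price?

A 2, B 2; clearing price €82

All unit-bids, highest first — top 4: 139 (B-1), 129 (B-2), 104 (A-1), 100 (A-2)
The (k+1)-th unit-bid is €82.
Allocation: A 2, B 2.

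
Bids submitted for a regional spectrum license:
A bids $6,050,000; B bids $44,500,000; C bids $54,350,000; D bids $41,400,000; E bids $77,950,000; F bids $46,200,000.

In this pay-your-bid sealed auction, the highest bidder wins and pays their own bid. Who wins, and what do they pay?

Bids in order: 77,950,000 (E) > 54,350,000 (C) > 46,200,000 (F) > 44,500,000 (B) > 41,400,000 (D) > 6,050,000 (A)
E has the highest bid and pays exactly that: $77,950,000.

E pays $77,950,000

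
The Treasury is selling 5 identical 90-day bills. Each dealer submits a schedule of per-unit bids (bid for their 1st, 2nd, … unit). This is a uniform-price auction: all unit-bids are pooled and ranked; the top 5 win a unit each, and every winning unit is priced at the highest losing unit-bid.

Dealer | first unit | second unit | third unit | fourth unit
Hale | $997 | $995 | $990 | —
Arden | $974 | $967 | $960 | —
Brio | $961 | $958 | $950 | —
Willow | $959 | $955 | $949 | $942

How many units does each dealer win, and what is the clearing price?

Arden 2, Hale 3; clearing price $961

Pooled unit-bids ranked (top 5): 997 (Hale-1), 995 (Hale-2), 990 (Hale-3), 974 (Arden-1), 967 (Arden-2)
The (k+1)-th unit-bid is $961.
Allocation: Arden 2, Hale 3.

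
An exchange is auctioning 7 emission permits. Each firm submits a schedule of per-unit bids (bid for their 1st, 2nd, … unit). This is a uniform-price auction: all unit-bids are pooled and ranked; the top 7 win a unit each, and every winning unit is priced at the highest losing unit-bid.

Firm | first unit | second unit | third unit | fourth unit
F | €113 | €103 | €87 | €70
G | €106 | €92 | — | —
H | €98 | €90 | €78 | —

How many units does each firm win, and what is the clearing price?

F 3, G 2, H 2; clearing price €78

All unit-bids, highest first — top 7: 113 (F-1), 106 (G-1), 103 (F-2), 98 (H-1), 92 (G-2), 90 (H-2), 87 (F-3)
First bid not allocated: €78.
Allocation: F 3, G 2, H 2.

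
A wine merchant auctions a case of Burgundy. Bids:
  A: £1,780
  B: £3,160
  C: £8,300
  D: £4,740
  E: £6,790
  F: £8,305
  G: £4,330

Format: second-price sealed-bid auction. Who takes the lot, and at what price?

Sorting bids: 8,305 (F) > 8,300 (C) > 6,790 (E) > 4,740 (D) > 4,330 (G) > 3,160 (B) > …
F wins with the highest bid; price is set by the runner-up at £8,300.

F pays £8,300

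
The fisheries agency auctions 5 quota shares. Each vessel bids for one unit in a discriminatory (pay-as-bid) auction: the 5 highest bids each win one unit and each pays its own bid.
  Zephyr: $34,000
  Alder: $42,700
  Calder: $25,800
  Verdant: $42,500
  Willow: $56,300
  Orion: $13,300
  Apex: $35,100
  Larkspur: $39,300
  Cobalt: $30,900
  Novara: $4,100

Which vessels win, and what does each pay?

Bids ranked high→low: 56,300 (Willow), 42,700 (Alder), 42,500 (Verdant), 39,300 (Larkspur), 35,100 (Apex), 34,000 (Zephyr), 30,900 (Cobalt), …
Top 5: Willow, Alder, Verdant, Larkspur, Apex.
Each winner pays its own bid: Willow $56,300, Alder $42,700, Verdant $42,500, Larkspur $39,300, Apex $35,100.

Willow $56,300, Alder $42,700, Verdant $42,500, Larkspur $39,300, Apex $35,100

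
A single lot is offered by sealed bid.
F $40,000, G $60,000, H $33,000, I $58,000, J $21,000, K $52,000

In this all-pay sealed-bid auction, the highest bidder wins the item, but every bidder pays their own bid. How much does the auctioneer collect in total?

Total revenue: $264,000

All-pay sealed-bid auction: the highest bidder wins the item, but every bidder pays their own bid.
Bids in order: 60,000 (G) > 58,000 (I) > 52,000 (K) > 40,000 (F) > 33,000 (H) > 21,000 (J)
G wins with the top bid; all bids are sunk regardless.
Every bidder forfeits their bid regardless of winning.
Revenue = 40,000 + 60,000 + 33,000 + 58,000 + 21,000 + 52,000 = $264,000.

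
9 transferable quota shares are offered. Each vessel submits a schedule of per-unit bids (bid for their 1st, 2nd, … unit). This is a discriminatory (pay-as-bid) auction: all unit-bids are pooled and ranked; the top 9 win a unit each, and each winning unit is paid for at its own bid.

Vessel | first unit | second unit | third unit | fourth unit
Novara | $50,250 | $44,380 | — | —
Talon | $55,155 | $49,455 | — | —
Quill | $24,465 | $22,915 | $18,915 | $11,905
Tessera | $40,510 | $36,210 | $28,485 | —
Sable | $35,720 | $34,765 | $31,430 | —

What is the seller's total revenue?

Pooled unit-bids ranked (top 9): 55,155 (Talon-1), 50,250 (Novara-1), 49,455 (Talon-2), 44,380 (Novara-2), 40,510 (Tessera-1), 36,210 (Tessera-2), 35,720 (Sable-1), 34,765 (Sable-2), 31,430 (Sable-3)
Next rejected bid: $28,485 (not a price — pay-as-bid).
Each winning unit pays its own bid.
Revenue = 55,155 + 50,250 + 49,455 + 44,380 + 40,510 + 36,210 + 35,720 + 34,765 + 31,430 = $377,875.

Total revenue: $377,875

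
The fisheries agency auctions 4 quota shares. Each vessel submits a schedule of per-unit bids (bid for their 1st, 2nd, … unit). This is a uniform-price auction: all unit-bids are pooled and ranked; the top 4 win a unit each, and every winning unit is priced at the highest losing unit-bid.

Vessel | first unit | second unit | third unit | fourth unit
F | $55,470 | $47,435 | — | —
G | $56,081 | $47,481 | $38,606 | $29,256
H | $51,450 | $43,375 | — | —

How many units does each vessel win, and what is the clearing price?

Merging the schedules and taking the best 4: 56,081 (G-1), 55,470 (F-1), 51,450 (H-1), 47,481 (G-2)
The (k+1)-th unit-bid is $47,435.
Allocation: F 1, G 2, H 1.

F 1, G 2, H 1; clearing price $47,435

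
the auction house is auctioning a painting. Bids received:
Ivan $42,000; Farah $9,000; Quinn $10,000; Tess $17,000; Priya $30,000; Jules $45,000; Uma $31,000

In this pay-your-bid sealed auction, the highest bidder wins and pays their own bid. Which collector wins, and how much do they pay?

Jules pays $45,000

Sorting bids: 45,000 (Jules) > 42,000 (Ivan) > 31,000 (Uma) > 30,000 (Priya) > 17,000 (Tess) > 10,000 (Quinn) > …
Jules is highest → pays own bid, $45,000.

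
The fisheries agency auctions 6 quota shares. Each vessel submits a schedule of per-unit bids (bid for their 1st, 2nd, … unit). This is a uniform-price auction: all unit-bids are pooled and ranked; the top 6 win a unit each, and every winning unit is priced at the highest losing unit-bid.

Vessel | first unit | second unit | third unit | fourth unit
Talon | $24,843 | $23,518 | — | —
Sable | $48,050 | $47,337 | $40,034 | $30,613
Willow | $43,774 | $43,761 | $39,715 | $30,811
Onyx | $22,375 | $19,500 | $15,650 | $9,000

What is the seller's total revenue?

Total revenue: $184,866

Merging the schedules and taking the best 6: 48,050 (Sable-1), 47,337 (Sable-2), 43,774 (Willow-1), 43,761 (Willow-2), 40,034 (Sable-3), 39,715 (Willow-3)
First bid not allocated: $30,811.
Allocation: Sable 3, Willow 3. Every unit priced at $30,811.
Revenue = 6 × 30,811 = $184,866.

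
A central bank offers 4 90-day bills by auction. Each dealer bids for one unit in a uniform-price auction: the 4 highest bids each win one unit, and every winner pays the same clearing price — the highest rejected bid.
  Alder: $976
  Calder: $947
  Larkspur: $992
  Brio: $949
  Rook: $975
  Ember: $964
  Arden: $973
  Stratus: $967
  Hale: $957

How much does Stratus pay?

Bids ranked high→low: 992 (Larkspur), 976 (Alder), 975 (Rook), 973 (Arden), 967 (Stratus), 964 (Ember), …
Top 4: Larkspur, Alder, Rook, Arden.
First losing bid is Stratus's $967, which sets the uniform price.
Stratus does not win → pays $0.

Stratus pays $0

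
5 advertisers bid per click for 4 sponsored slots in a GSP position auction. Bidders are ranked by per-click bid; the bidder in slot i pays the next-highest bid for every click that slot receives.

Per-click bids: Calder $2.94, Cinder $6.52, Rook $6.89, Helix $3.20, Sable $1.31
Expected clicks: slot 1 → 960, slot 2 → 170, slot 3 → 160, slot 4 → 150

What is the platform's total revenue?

Sorting advertisers: $6.89 (Rook) > $6.52 (Cinder) > $3.20 (Helix) > $2.94 (Calder) > $1.31 (Sable)
Slot 1: Rook pays $6.52 × 960 = $6259.20
Slot 2: Cinder pays $3.20 × 170 = $544.00
Slot 3: Helix pays $2.94 × 160 = $470.40
Slot 4: Calder pays $1.31 × 150 = $196.50
Total = $7470.10

Total revenue: $7470.10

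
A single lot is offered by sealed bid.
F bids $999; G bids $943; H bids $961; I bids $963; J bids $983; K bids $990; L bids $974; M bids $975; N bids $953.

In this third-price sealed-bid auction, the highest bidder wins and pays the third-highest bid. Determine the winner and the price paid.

F pays $983

Third-price sealed-bid auction: the highest bidder wins and pays the third-highest bid.
Sorting bids: 999 (F) > 990 (K) > 983 (J) > 975 (M) > 974 (L) > 963 (I) > …
F is highest; pays the third-highest bid, $983.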